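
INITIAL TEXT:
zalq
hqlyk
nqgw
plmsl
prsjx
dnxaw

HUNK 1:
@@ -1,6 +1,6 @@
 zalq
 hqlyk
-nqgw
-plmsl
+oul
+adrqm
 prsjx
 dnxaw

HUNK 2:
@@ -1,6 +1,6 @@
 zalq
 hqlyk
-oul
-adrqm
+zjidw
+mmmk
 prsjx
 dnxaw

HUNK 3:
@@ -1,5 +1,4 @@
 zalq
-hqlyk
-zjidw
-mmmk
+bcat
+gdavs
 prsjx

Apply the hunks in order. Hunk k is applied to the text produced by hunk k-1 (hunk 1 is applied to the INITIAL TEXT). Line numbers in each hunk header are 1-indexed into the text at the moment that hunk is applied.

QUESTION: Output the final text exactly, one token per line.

Answer: zalq
bcat
gdavs
prsjx
dnxaw

Derivation:
Hunk 1: at line 1 remove [nqgw,plmsl] add [oul,adrqm] -> 6 lines: zalq hqlyk oul adrqm prsjx dnxaw
Hunk 2: at line 1 remove [oul,adrqm] add [zjidw,mmmk] -> 6 lines: zalq hqlyk zjidw mmmk prsjx dnxaw
Hunk 3: at line 1 remove [hqlyk,zjidw,mmmk] add [bcat,gdavs] -> 5 lines: zalq bcat gdavs prsjx dnxaw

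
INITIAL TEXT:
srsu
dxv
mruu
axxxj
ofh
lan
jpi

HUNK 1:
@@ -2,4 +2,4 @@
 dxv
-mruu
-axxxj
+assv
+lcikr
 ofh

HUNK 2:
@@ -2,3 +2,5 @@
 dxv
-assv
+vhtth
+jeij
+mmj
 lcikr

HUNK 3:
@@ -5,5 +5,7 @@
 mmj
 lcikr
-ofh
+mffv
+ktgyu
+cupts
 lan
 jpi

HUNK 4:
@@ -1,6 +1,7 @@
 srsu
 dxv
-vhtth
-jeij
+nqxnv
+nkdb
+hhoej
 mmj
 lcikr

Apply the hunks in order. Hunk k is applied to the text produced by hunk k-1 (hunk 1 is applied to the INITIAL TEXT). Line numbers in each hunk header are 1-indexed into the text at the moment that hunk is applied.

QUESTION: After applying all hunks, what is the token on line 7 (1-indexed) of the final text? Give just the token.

Answer: lcikr

Derivation:
Hunk 1: at line 2 remove [mruu,axxxj] add [assv,lcikr] -> 7 lines: srsu dxv assv lcikr ofh lan jpi
Hunk 2: at line 2 remove [assv] add [vhtth,jeij,mmj] -> 9 lines: srsu dxv vhtth jeij mmj lcikr ofh lan jpi
Hunk 3: at line 5 remove [ofh] add [mffv,ktgyu,cupts] -> 11 lines: srsu dxv vhtth jeij mmj lcikr mffv ktgyu cupts lan jpi
Hunk 4: at line 1 remove [vhtth,jeij] add [nqxnv,nkdb,hhoej] -> 12 lines: srsu dxv nqxnv nkdb hhoej mmj lcikr mffv ktgyu cupts lan jpi
Final line 7: lcikr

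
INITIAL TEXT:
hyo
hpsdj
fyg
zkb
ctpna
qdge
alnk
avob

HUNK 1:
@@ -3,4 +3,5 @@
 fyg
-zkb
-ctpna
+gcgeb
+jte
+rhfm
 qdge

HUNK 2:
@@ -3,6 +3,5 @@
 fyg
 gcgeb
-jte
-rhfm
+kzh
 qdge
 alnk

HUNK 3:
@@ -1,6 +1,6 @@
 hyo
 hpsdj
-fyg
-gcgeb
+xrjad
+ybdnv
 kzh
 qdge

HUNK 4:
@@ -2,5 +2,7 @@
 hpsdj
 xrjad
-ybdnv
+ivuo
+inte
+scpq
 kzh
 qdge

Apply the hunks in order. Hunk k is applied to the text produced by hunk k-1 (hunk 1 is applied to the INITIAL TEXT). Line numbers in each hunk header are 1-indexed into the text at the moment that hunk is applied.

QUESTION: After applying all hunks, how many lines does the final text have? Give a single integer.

Answer: 10

Derivation:
Hunk 1: at line 3 remove [zkb,ctpna] add [gcgeb,jte,rhfm] -> 9 lines: hyo hpsdj fyg gcgeb jte rhfm qdge alnk avob
Hunk 2: at line 3 remove [jte,rhfm] add [kzh] -> 8 lines: hyo hpsdj fyg gcgeb kzh qdge alnk avob
Hunk 3: at line 1 remove [fyg,gcgeb] add [xrjad,ybdnv] -> 8 lines: hyo hpsdj xrjad ybdnv kzh qdge alnk avob
Hunk 4: at line 2 remove [ybdnv] add [ivuo,inte,scpq] -> 10 lines: hyo hpsdj xrjad ivuo inte scpq kzh qdge alnk avob
Final line count: 10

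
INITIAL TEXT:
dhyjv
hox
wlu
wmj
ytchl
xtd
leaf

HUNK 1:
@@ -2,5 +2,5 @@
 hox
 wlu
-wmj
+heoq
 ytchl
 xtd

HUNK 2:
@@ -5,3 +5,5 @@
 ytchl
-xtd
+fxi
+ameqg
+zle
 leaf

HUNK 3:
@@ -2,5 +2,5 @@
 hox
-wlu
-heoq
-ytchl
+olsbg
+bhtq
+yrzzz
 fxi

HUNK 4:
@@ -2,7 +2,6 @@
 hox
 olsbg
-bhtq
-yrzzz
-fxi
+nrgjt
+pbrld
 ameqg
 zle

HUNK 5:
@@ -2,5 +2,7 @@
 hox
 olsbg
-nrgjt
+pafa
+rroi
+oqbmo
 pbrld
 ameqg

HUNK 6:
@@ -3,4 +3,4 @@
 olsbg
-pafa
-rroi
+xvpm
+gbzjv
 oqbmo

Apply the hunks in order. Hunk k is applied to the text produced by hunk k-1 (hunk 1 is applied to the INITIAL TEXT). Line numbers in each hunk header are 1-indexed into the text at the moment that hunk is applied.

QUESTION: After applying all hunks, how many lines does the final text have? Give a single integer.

Hunk 1: at line 2 remove [wmj] add [heoq] -> 7 lines: dhyjv hox wlu heoq ytchl xtd leaf
Hunk 2: at line 5 remove [xtd] add [fxi,ameqg,zle] -> 9 lines: dhyjv hox wlu heoq ytchl fxi ameqg zle leaf
Hunk 3: at line 2 remove [wlu,heoq,ytchl] add [olsbg,bhtq,yrzzz] -> 9 lines: dhyjv hox olsbg bhtq yrzzz fxi ameqg zle leaf
Hunk 4: at line 2 remove [bhtq,yrzzz,fxi] add [nrgjt,pbrld] -> 8 lines: dhyjv hox olsbg nrgjt pbrld ameqg zle leaf
Hunk 5: at line 2 remove [nrgjt] add [pafa,rroi,oqbmo] -> 10 lines: dhyjv hox olsbg pafa rroi oqbmo pbrld ameqg zle leaf
Hunk 6: at line 3 remove [pafa,rroi] add [xvpm,gbzjv] -> 10 lines: dhyjv hox olsbg xvpm gbzjv oqbmo pbrld ameqg zle leaf
Final line count: 10

Answer: 10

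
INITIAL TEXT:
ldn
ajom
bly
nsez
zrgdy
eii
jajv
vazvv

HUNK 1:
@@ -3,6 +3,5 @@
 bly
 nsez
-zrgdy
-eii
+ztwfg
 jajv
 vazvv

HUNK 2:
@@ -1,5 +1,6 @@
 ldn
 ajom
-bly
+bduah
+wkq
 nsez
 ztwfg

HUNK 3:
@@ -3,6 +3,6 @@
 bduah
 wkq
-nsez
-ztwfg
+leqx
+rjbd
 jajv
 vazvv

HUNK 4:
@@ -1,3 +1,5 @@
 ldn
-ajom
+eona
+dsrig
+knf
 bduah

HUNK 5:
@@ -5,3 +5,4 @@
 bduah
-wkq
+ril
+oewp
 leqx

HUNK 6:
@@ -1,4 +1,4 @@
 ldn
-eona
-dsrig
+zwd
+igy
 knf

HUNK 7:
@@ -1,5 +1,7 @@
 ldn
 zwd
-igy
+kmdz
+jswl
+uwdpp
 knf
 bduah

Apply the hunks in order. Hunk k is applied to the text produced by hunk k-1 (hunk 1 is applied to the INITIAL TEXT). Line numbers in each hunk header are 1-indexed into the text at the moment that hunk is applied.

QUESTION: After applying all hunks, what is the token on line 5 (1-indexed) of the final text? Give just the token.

Hunk 1: at line 3 remove [zrgdy,eii] add [ztwfg] -> 7 lines: ldn ajom bly nsez ztwfg jajv vazvv
Hunk 2: at line 1 remove [bly] add [bduah,wkq] -> 8 lines: ldn ajom bduah wkq nsez ztwfg jajv vazvv
Hunk 3: at line 3 remove [nsez,ztwfg] add [leqx,rjbd] -> 8 lines: ldn ajom bduah wkq leqx rjbd jajv vazvv
Hunk 4: at line 1 remove [ajom] add [eona,dsrig,knf] -> 10 lines: ldn eona dsrig knf bduah wkq leqx rjbd jajv vazvv
Hunk 5: at line 5 remove [wkq] add [ril,oewp] -> 11 lines: ldn eona dsrig knf bduah ril oewp leqx rjbd jajv vazvv
Hunk 6: at line 1 remove [eona,dsrig] add [zwd,igy] -> 11 lines: ldn zwd igy knf bduah ril oewp leqx rjbd jajv vazvv
Hunk 7: at line 1 remove [igy] add [kmdz,jswl,uwdpp] -> 13 lines: ldn zwd kmdz jswl uwdpp knf bduah ril oewp leqx rjbd jajv vazvv
Final line 5: uwdpp

Answer: uwdpp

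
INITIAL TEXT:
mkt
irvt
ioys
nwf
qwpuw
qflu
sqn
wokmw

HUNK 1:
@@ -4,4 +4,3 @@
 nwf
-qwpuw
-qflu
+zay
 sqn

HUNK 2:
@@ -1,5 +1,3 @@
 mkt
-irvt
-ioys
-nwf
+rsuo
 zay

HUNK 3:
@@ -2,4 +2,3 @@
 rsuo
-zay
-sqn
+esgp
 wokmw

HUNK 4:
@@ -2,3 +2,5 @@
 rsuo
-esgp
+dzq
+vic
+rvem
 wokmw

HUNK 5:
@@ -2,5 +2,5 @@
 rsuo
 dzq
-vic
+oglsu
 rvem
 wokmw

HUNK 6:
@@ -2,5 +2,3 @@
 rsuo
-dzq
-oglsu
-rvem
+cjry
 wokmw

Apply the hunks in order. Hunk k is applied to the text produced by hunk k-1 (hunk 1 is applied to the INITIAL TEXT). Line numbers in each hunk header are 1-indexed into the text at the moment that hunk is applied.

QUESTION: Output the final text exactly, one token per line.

Answer: mkt
rsuo
cjry
wokmw

Derivation:
Hunk 1: at line 4 remove [qwpuw,qflu] add [zay] -> 7 lines: mkt irvt ioys nwf zay sqn wokmw
Hunk 2: at line 1 remove [irvt,ioys,nwf] add [rsuo] -> 5 lines: mkt rsuo zay sqn wokmw
Hunk 3: at line 2 remove [zay,sqn] add [esgp] -> 4 lines: mkt rsuo esgp wokmw
Hunk 4: at line 2 remove [esgp] add [dzq,vic,rvem] -> 6 lines: mkt rsuo dzq vic rvem wokmw
Hunk 5: at line 2 remove [vic] add [oglsu] -> 6 lines: mkt rsuo dzq oglsu rvem wokmw
Hunk 6: at line 2 remove [dzq,oglsu,rvem] add [cjry] -> 4 lines: mkt rsuo cjry wokmw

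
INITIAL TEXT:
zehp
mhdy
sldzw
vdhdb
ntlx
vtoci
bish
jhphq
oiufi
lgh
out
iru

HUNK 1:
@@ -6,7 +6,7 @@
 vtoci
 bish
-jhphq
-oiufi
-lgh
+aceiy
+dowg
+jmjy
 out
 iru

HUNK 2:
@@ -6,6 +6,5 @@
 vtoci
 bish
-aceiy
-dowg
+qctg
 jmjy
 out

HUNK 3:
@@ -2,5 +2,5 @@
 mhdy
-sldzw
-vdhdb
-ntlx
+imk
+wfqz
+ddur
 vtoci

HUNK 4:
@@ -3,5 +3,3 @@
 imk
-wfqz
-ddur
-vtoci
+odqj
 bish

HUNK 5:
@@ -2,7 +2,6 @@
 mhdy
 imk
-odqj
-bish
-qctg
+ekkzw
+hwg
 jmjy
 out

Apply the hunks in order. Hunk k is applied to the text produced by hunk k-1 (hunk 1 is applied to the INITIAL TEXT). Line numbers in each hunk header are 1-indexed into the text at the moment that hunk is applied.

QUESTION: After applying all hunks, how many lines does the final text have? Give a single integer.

Hunk 1: at line 6 remove [jhphq,oiufi,lgh] add [aceiy,dowg,jmjy] -> 12 lines: zehp mhdy sldzw vdhdb ntlx vtoci bish aceiy dowg jmjy out iru
Hunk 2: at line 6 remove [aceiy,dowg] add [qctg] -> 11 lines: zehp mhdy sldzw vdhdb ntlx vtoci bish qctg jmjy out iru
Hunk 3: at line 2 remove [sldzw,vdhdb,ntlx] add [imk,wfqz,ddur] -> 11 lines: zehp mhdy imk wfqz ddur vtoci bish qctg jmjy out iru
Hunk 4: at line 3 remove [wfqz,ddur,vtoci] add [odqj] -> 9 lines: zehp mhdy imk odqj bish qctg jmjy out iru
Hunk 5: at line 2 remove [odqj,bish,qctg] add [ekkzw,hwg] -> 8 lines: zehp mhdy imk ekkzw hwg jmjy out iru
Final line count: 8

Answer: 8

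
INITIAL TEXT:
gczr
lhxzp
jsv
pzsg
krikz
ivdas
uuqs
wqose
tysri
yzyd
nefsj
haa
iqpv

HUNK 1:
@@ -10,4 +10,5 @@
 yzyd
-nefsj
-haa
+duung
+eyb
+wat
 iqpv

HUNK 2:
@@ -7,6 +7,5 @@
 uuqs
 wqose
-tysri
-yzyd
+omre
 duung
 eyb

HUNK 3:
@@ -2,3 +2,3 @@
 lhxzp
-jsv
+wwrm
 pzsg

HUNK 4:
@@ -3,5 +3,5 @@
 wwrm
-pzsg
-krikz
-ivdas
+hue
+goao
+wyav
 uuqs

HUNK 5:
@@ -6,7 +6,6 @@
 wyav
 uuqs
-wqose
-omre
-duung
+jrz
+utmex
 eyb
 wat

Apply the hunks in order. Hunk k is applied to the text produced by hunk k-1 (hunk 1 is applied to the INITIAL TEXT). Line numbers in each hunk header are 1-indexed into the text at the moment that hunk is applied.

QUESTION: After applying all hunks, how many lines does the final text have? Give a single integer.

Hunk 1: at line 10 remove [nefsj,haa] add [duung,eyb,wat] -> 14 lines: gczr lhxzp jsv pzsg krikz ivdas uuqs wqose tysri yzyd duung eyb wat iqpv
Hunk 2: at line 7 remove [tysri,yzyd] add [omre] -> 13 lines: gczr lhxzp jsv pzsg krikz ivdas uuqs wqose omre duung eyb wat iqpv
Hunk 3: at line 2 remove [jsv] add [wwrm] -> 13 lines: gczr lhxzp wwrm pzsg krikz ivdas uuqs wqose omre duung eyb wat iqpv
Hunk 4: at line 3 remove [pzsg,krikz,ivdas] add [hue,goao,wyav] -> 13 lines: gczr lhxzp wwrm hue goao wyav uuqs wqose omre duung eyb wat iqpv
Hunk 5: at line 6 remove [wqose,omre,duung] add [jrz,utmex] -> 12 lines: gczr lhxzp wwrm hue goao wyav uuqs jrz utmex eyb wat iqpv
Final line count: 12

Answer: 12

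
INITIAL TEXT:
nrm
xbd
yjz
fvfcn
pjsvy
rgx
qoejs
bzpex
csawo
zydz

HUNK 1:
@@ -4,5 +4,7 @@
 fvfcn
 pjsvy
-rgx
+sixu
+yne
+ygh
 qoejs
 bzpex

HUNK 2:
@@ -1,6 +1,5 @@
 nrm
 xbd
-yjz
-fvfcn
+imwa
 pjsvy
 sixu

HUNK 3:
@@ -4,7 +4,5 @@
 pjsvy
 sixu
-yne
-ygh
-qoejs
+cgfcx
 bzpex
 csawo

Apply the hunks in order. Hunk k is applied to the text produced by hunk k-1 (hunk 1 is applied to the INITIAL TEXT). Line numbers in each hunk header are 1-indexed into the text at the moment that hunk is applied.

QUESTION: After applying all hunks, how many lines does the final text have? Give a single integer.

Hunk 1: at line 4 remove [rgx] add [sixu,yne,ygh] -> 12 lines: nrm xbd yjz fvfcn pjsvy sixu yne ygh qoejs bzpex csawo zydz
Hunk 2: at line 1 remove [yjz,fvfcn] add [imwa] -> 11 lines: nrm xbd imwa pjsvy sixu yne ygh qoejs bzpex csawo zydz
Hunk 3: at line 4 remove [yne,ygh,qoejs] add [cgfcx] -> 9 lines: nrm xbd imwa pjsvy sixu cgfcx bzpex csawo zydz
Final line count: 9

Answer: 9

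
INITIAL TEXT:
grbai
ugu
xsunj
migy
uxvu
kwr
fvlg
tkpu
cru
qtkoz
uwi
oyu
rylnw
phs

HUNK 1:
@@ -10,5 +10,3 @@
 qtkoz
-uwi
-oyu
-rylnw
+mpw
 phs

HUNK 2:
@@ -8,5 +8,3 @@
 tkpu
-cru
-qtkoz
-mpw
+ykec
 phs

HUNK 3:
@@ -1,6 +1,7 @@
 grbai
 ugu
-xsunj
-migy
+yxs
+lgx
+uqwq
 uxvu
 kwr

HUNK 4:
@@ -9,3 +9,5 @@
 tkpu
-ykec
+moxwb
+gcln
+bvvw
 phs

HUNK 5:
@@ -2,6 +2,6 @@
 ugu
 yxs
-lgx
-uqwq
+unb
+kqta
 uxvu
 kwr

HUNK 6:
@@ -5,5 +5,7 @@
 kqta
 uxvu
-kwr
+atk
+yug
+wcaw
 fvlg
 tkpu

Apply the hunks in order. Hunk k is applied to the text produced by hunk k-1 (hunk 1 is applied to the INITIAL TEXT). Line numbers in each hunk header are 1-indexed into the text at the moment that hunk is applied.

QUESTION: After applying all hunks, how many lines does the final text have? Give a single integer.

Hunk 1: at line 10 remove [uwi,oyu,rylnw] add [mpw] -> 12 lines: grbai ugu xsunj migy uxvu kwr fvlg tkpu cru qtkoz mpw phs
Hunk 2: at line 8 remove [cru,qtkoz,mpw] add [ykec] -> 10 lines: grbai ugu xsunj migy uxvu kwr fvlg tkpu ykec phs
Hunk 3: at line 1 remove [xsunj,migy] add [yxs,lgx,uqwq] -> 11 lines: grbai ugu yxs lgx uqwq uxvu kwr fvlg tkpu ykec phs
Hunk 4: at line 9 remove [ykec] add [moxwb,gcln,bvvw] -> 13 lines: grbai ugu yxs lgx uqwq uxvu kwr fvlg tkpu moxwb gcln bvvw phs
Hunk 5: at line 2 remove [lgx,uqwq] add [unb,kqta] -> 13 lines: grbai ugu yxs unb kqta uxvu kwr fvlg tkpu moxwb gcln bvvw phs
Hunk 6: at line 5 remove [kwr] add [atk,yug,wcaw] -> 15 lines: grbai ugu yxs unb kqta uxvu atk yug wcaw fvlg tkpu moxwb gcln bvvw phs
Final line count: 15

Answer: 15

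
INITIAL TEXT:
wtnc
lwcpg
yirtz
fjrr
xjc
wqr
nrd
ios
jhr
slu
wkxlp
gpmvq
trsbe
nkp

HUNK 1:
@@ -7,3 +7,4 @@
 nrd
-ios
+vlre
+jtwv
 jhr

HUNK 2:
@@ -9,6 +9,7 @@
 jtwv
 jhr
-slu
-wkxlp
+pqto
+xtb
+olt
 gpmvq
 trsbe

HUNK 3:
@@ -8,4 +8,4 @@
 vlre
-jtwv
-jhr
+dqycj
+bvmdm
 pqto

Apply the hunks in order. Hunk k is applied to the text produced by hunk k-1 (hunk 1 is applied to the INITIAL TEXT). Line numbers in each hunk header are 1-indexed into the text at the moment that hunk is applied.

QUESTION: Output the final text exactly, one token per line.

Answer: wtnc
lwcpg
yirtz
fjrr
xjc
wqr
nrd
vlre
dqycj
bvmdm
pqto
xtb
olt
gpmvq
trsbe
nkp

Derivation:
Hunk 1: at line 7 remove [ios] add [vlre,jtwv] -> 15 lines: wtnc lwcpg yirtz fjrr xjc wqr nrd vlre jtwv jhr slu wkxlp gpmvq trsbe nkp
Hunk 2: at line 9 remove [slu,wkxlp] add [pqto,xtb,olt] -> 16 lines: wtnc lwcpg yirtz fjrr xjc wqr nrd vlre jtwv jhr pqto xtb olt gpmvq trsbe nkp
Hunk 3: at line 8 remove [jtwv,jhr] add [dqycj,bvmdm] -> 16 lines: wtnc lwcpg yirtz fjrr xjc wqr nrd vlre dqycj bvmdm pqto xtb olt gpmvq trsbe nkp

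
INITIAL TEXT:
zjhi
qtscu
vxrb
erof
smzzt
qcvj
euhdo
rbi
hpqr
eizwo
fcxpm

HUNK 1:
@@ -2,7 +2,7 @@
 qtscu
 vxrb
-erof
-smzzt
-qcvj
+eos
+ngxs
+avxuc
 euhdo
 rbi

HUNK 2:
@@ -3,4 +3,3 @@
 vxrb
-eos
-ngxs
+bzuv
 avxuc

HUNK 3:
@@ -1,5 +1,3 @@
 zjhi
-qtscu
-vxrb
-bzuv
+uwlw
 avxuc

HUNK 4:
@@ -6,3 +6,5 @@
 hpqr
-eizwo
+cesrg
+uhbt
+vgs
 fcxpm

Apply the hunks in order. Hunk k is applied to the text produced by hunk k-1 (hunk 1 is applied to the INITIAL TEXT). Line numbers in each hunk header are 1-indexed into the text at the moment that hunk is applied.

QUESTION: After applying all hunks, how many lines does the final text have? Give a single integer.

Hunk 1: at line 2 remove [erof,smzzt,qcvj] add [eos,ngxs,avxuc] -> 11 lines: zjhi qtscu vxrb eos ngxs avxuc euhdo rbi hpqr eizwo fcxpm
Hunk 2: at line 3 remove [eos,ngxs] add [bzuv] -> 10 lines: zjhi qtscu vxrb bzuv avxuc euhdo rbi hpqr eizwo fcxpm
Hunk 3: at line 1 remove [qtscu,vxrb,bzuv] add [uwlw] -> 8 lines: zjhi uwlw avxuc euhdo rbi hpqr eizwo fcxpm
Hunk 4: at line 6 remove [eizwo] add [cesrg,uhbt,vgs] -> 10 lines: zjhi uwlw avxuc euhdo rbi hpqr cesrg uhbt vgs fcxpm
Final line count: 10

Answer: 10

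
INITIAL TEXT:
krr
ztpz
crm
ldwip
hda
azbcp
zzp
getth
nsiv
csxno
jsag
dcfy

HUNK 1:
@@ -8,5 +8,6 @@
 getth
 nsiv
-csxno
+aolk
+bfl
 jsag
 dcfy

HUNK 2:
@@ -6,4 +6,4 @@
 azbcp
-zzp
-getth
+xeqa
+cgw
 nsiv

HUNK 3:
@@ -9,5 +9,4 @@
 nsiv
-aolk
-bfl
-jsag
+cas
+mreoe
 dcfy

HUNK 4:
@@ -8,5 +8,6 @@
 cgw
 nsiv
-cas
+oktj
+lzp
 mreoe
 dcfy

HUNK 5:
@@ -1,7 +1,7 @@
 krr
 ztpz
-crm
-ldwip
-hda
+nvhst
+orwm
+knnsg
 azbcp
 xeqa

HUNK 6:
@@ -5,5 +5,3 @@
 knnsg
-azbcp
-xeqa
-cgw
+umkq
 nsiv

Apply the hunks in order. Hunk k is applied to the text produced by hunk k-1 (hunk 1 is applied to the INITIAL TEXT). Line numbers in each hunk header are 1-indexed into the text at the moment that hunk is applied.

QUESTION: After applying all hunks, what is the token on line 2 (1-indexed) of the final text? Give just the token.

Hunk 1: at line 8 remove [csxno] add [aolk,bfl] -> 13 lines: krr ztpz crm ldwip hda azbcp zzp getth nsiv aolk bfl jsag dcfy
Hunk 2: at line 6 remove [zzp,getth] add [xeqa,cgw] -> 13 lines: krr ztpz crm ldwip hda azbcp xeqa cgw nsiv aolk bfl jsag dcfy
Hunk 3: at line 9 remove [aolk,bfl,jsag] add [cas,mreoe] -> 12 lines: krr ztpz crm ldwip hda azbcp xeqa cgw nsiv cas mreoe dcfy
Hunk 4: at line 8 remove [cas] add [oktj,lzp] -> 13 lines: krr ztpz crm ldwip hda azbcp xeqa cgw nsiv oktj lzp mreoe dcfy
Hunk 5: at line 1 remove [crm,ldwip,hda] add [nvhst,orwm,knnsg] -> 13 lines: krr ztpz nvhst orwm knnsg azbcp xeqa cgw nsiv oktj lzp mreoe dcfy
Hunk 6: at line 5 remove [azbcp,xeqa,cgw] add [umkq] -> 11 lines: krr ztpz nvhst orwm knnsg umkq nsiv oktj lzp mreoe dcfy
Final line 2: ztpz

Answer: ztpz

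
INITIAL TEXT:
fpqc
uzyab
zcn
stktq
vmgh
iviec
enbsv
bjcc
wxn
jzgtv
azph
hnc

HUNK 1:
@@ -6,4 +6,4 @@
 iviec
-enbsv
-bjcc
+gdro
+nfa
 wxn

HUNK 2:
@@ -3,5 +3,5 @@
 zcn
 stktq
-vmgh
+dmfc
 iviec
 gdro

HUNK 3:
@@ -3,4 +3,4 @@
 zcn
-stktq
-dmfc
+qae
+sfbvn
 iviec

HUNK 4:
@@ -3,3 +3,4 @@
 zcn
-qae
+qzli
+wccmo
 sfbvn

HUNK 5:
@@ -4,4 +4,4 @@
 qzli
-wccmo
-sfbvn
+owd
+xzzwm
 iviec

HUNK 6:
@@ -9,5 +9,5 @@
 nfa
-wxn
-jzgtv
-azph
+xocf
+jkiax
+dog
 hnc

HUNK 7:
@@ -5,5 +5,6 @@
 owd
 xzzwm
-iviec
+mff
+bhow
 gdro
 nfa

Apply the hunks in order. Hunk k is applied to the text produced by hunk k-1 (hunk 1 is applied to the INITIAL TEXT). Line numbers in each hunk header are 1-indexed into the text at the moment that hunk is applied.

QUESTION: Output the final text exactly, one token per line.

Hunk 1: at line 6 remove [enbsv,bjcc] add [gdro,nfa] -> 12 lines: fpqc uzyab zcn stktq vmgh iviec gdro nfa wxn jzgtv azph hnc
Hunk 2: at line 3 remove [vmgh] add [dmfc] -> 12 lines: fpqc uzyab zcn stktq dmfc iviec gdro nfa wxn jzgtv azph hnc
Hunk 3: at line 3 remove [stktq,dmfc] add [qae,sfbvn] -> 12 lines: fpqc uzyab zcn qae sfbvn iviec gdro nfa wxn jzgtv azph hnc
Hunk 4: at line 3 remove [qae] add [qzli,wccmo] -> 13 lines: fpqc uzyab zcn qzli wccmo sfbvn iviec gdro nfa wxn jzgtv azph hnc
Hunk 5: at line 4 remove [wccmo,sfbvn] add [owd,xzzwm] -> 13 lines: fpqc uzyab zcn qzli owd xzzwm iviec gdro nfa wxn jzgtv azph hnc
Hunk 6: at line 9 remove [wxn,jzgtv,azph] add [xocf,jkiax,dog] -> 13 lines: fpqc uzyab zcn qzli owd xzzwm iviec gdro nfa xocf jkiax dog hnc
Hunk 7: at line 5 remove [iviec] add [mff,bhow] -> 14 lines: fpqc uzyab zcn qzli owd xzzwm mff bhow gdro nfa xocf jkiax dog hnc

Answer: fpqc
uzyab
zcn
qzli
owd
xzzwm
mff
bhow
gdro
nfa
xocf
jkiax
dog
hnc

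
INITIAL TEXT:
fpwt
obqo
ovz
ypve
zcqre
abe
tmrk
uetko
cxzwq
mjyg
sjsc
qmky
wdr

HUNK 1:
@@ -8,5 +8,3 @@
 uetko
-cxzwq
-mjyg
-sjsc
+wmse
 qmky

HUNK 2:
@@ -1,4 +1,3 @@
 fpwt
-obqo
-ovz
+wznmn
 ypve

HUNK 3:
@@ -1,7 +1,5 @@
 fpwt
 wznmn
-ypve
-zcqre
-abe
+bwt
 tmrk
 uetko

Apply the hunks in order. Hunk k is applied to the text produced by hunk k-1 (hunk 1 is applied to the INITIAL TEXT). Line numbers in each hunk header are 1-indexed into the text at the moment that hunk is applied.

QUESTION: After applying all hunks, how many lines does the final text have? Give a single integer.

Hunk 1: at line 8 remove [cxzwq,mjyg,sjsc] add [wmse] -> 11 lines: fpwt obqo ovz ypve zcqre abe tmrk uetko wmse qmky wdr
Hunk 2: at line 1 remove [obqo,ovz] add [wznmn] -> 10 lines: fpwt wznmn ypve zcqre abe tmrk uetko wmse qmky wdr
Hunk 3: at line 1 remove [ypve,zcqre,abe] add [bwt] -> 8 lines: fpwt wznmn bwt tmrk uetko wmse qmky wdr
Final line count: 8

Answer: 8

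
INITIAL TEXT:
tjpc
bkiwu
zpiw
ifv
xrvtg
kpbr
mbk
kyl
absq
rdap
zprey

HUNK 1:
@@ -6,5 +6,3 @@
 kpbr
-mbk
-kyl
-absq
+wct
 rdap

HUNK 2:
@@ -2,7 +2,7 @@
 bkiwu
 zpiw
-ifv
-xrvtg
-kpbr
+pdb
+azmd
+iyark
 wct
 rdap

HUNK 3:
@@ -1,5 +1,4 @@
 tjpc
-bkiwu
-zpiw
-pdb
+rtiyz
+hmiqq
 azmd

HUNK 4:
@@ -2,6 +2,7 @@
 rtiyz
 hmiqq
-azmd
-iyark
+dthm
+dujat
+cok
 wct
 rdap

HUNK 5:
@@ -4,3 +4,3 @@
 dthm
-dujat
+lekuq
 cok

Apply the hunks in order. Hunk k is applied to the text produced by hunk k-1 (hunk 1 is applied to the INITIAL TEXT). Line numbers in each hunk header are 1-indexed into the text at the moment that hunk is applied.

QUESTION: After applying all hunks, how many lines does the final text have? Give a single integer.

Answer: 9

Derivation:
Hunk 1: at line 6 remove [mbk,kyl,absq] add [wct] -> 9 lines: tjpc bkiwu zpiw ifv xrvtg kpbr wct rdap zprey
Hunk 2: at line 2 remove [ifv,xrvtg,kpbr] add [pdb,azmd,iyark] -> 9 lines: tjpc bkiwu zpiw pdb azmd iyark wct rdap zprey
Hunk 3: at line 1 remove [bkiwu,zpiw,pdb] add [rtiyz,hmiqq] -> 8 lines: tjpc rtiyz hmiqq azmd iyark wct rdap zprey
Hunk 4: at line 2 remove [azmd,iyark] add [dthm,dujat,cok] -> 9 lines: tjpc rtiyz hmiqq dthm dujat cok wct rdap zprey
Hunk 5: at line 4 remove [dujat] add [lekuq] -> 9 lines: tjpc rtiyz hmiqq dthm lekuq cok wct rdap zprey
Final line count: 9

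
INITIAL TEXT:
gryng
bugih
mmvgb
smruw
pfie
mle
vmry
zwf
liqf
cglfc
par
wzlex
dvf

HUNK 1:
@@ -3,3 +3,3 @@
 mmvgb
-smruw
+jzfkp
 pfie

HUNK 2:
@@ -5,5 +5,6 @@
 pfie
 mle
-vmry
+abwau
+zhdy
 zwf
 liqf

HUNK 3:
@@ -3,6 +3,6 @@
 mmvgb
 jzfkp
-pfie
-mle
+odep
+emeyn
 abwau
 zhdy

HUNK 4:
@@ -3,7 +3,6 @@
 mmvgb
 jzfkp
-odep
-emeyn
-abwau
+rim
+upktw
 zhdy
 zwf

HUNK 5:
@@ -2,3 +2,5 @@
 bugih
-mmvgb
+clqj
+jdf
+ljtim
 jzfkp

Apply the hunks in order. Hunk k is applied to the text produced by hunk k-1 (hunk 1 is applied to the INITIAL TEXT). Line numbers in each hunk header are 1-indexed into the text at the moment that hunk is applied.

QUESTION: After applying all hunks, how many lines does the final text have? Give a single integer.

Hunk 1: at line 3 remove [smruw] add [jzfkp] -> 13 lines: gryng bugih mmvgb jzfkp pfie mle vmry zwf liqf cglfc par wzlex dvf
Hunk 2: at line 5 remove [vmry] add [abwau,zhdy] -> 14 lines: gryng bugih mmvgb jzfkp pfie mle abwau zhdy zwf liqf cglfc par wzlex dvf
Hunk 3: at line 3 remove [pfie,mle] add [odep,emeyn] -> 14 lines: gryng bugih mmvgb jzfkp odep emeyn abwau zhdy zwf liqf cglfc par wzlex dvf
Hunk 4: at line 3 remove [odep,emeyn,abwau] add [rim,upktw] -> 13 lines: gryng bugih mmvgb jzfkp rim upktw zhdy zwf liqf cglfc par wzlex dvf
Hunk 5: at line 2 remove [mmvgb] add [clqj,jdf,ljtim] -> 15 lines: gryng bugih clqj jdf ljtim jzfkp rim upktw zhdy zwf liqf cglfc par wzlex dvf
Final line count: 15

Answer: 15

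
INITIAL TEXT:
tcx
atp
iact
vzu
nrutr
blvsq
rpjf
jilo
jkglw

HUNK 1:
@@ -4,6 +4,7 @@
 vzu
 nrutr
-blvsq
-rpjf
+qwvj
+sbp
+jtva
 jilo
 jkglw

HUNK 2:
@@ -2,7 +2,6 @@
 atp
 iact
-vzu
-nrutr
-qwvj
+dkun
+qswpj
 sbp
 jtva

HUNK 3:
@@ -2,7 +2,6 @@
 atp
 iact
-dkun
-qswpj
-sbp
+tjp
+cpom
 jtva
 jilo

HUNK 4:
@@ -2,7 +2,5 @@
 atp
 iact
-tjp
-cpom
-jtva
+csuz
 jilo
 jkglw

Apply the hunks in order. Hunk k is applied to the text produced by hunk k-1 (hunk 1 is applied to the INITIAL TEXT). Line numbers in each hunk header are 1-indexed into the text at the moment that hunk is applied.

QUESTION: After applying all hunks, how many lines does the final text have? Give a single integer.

Hunk 1: at line 4 remove [blvsq,rpjf] add [qwvj,sbp,jtva] -> 10 lines: tcx atp iact vzu nrutr qwvj sbp jtva jilo jkglw
Hunk 2: at line 2 remove [vzu,nrutr,qwvj] add [dkun,qswpj] -> 9 lines: tcx atp iact dkun qswpj sbp jtva jilo jkglw
Hunk 3: at line 2 remove [dkun,qswpj,sbp] add [tjp,cpom] -> 8 lines: tcx atp iact tjp cpom jtva jilo jkglw
Hunk 4: at line 2 remove [tjp,cpom,jtva] add [csuz] -> 6 lines: tcx atp iact csuz jilo jkglw
Final line count: 6

Answer: 6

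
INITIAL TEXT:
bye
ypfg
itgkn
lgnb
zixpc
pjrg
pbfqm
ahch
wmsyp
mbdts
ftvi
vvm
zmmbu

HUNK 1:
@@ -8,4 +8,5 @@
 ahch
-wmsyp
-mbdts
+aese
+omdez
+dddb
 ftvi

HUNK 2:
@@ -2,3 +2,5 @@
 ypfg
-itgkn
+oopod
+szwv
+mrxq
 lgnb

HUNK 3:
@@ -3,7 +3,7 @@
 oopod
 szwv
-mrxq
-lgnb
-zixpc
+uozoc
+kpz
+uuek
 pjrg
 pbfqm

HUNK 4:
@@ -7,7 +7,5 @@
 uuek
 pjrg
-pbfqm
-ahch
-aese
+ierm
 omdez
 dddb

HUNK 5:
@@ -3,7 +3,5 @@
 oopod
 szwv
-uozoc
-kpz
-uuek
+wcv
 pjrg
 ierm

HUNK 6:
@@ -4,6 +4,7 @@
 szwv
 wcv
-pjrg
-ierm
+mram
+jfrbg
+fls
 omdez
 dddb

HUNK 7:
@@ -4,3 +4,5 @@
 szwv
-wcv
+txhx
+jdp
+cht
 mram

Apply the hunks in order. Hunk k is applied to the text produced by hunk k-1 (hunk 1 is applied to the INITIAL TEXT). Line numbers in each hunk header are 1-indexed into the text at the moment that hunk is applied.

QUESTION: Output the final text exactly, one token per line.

Answer: bye
ypfg
oopod
szwv
txhx
jdp
cht
mram
jfrbg
fls
omdez
dddb
ftvi
vvm
zmmbu

Derivation:
Hunk 1: at line 8 remove [wmsyp,mbdts] add [aese,omdez,dddb] -> 14 lines: bye ypfg itgkn lgnb zixpc pjrg pbfqm ahch aese omdez dddb ftvi vvm zmmbu
Hunk 2: at line 2 remove [itgkn] add [oopod,szwv,mrxq] -> 16 lines: bye ypfg oopod szwv mrxq lgnb zixpc pjrg pbfqm ahch aese omdez dddb ftvi vvm zmmbu
Hunk 3: at line 3 remove [mrxq,lgnb,zixpc] add [uozoc,kpz,uuek] -> 16 lines: bye ypfg oopod szwv uozoc kpz uuek pjrg pbfqm ahch aese omdez dddb ftvi vvm zmmbu
Hunk 4: at line 7 remove [pbfqm,ahch,aese] add [ierm] -> 14 lines: bye ypfg oopod szwv uozoc kpz uuek pjrg ierm omdez dddb ftvi vvm zmmbu
Hunk 5: at line 3 remove [uozoc,kpz,uuek] add [wcv] -> 12 lines: bye ypfg oopod szwv wcv pjrg ierm omdez dddb ftvi vvm zmmbu
Hunk 6: at line 4 remove [pjrg,ierm] add [mram,jfrbg,fls] -> 13 lines: bye ypfg oopod szwv wcv mram jfrbg fls omdez dddb ftvi vvm zmmbu
Hunk 7: at line 4 remove [wcv] add [txhx,jdp,cht] -> 15 lines: bye ypfg oopod szwv txhx jdp cht mram jfrbg fls omdez dddb ftvi vvm zmmbu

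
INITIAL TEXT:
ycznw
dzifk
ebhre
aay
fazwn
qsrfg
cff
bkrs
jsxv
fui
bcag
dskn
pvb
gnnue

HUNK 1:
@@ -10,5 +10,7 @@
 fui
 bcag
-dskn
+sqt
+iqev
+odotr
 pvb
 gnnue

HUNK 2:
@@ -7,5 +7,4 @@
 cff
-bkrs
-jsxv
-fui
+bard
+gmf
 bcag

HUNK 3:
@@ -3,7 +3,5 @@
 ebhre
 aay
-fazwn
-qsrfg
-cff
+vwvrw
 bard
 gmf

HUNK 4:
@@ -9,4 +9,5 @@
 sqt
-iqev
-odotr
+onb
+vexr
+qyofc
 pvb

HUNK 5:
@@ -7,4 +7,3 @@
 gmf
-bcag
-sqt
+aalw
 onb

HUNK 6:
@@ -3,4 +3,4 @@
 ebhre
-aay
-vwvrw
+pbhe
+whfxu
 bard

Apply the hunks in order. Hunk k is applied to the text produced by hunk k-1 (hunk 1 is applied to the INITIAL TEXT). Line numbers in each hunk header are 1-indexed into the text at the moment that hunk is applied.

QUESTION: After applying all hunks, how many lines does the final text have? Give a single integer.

Hunk 1: at line 10 remove [dskn] add [sqt,iqev,odotr] -> 16 lines: ycznw dzifk ebhre aay fazwn qsrfg cff bkrs jsxv fui bcag sqt iqev odotr pvb gnnue
Hunk 2: at line 7 remove [bkrs,jsxv,fui] add [bard,gmf] -> 15 lines: ycznw dzifk ebhre aay fazwn qsrfg cff bard gmf bcag sqt iqev odotr pvb gnnue
Hunk 3: at line 3 remove [fazwn,qsrfg,cff] add [vwvrw] -> 13 lines: ycznw dzifk ebhre aay vwvrw bard gmf bcag sqt iqev odotr pvb gnnue
Hunk 4: at line 9 remove [iqev,odotr] add [onb,vexr,qyofc] -> 14 lines: ycznw dzifk ebhre aay vwvrw bard gmf bcag sqt onb vexr qyofc pvb gnnue
Hunk 5: at line 7 remove [bcag,sqt] add [aalw] -> 13 lines: ycznw dzifk ebhre aay vwvrw bard gmf aalw onb vexr qyofc pvb gnnue
Hunk 6: at line 3 remove [aay,vwvrw] add [pbhe,whfxu] -> 13 lines: ycznw dzifk ebhre pbhe whfxu bard gmf aalw onb vexr qyofc pvb gnnue
Final line count: 13

Answer: 13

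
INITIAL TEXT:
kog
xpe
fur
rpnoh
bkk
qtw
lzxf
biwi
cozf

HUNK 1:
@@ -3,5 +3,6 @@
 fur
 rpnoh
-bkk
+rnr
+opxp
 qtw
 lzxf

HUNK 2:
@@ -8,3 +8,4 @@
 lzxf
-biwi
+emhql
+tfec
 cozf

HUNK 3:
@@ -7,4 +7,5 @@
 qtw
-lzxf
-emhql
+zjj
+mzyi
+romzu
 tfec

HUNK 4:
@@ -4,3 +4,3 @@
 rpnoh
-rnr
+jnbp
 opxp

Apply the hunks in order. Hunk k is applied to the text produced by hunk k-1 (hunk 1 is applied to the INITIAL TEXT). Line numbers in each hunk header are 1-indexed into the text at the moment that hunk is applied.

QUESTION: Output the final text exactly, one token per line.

Hunk 1: at line 3 remove [bkk] add [rnr,opxp] -> 10 lines: kog xpe fur rpnoh rnr opxp qtw lzxf biwi cozf
Hunk 2: at line 8 remove [biwi] add [emhql,tfec] -> 11 lines: kog xpe fur rpnoh rnr opxp qtw lzxf emhql tfec cozf
Hunk 3: at line 7 remove [lzxf,emhql] add [zjj,mzyi,romzu] -> 12 lines: kog xpe fur rpnoh rnr opxp qtw zjj mzyi romzu tfec cozf
Hunk 4: at line 4 remove [rnr] add [jnbp] -> 12 lines: kog xpe fur rpnoh jnbp opxp qtw zjj mzyi romzu tfec cozf

Answer: kog
xpe
fur
rpnoh
jnbp
opxp
qtw
zjj
mzyi
romzu
tfec
cozf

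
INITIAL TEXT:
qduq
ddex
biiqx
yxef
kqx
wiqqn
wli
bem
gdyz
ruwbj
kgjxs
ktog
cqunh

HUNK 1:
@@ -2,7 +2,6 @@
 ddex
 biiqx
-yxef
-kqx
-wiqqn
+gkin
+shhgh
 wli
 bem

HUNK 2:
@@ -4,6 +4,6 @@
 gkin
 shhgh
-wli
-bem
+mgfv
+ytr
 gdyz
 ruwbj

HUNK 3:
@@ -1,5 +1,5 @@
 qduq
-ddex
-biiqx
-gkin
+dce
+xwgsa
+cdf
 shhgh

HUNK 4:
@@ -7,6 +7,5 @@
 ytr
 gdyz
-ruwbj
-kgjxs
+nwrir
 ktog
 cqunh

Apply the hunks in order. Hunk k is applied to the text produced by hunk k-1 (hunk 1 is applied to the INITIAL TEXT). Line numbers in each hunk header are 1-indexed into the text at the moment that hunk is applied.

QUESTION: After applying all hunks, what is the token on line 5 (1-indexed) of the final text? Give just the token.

Answer: shhgh

Derivation:
Hunk 1: at line 2 remove [yxef,kqx,wiqqn] add [gkin,shhgh] -> 12 lines: qduq ddex biiqx gkin shhgh wli bem gdyz ruwbj kgjxs ktog cqunh
Hunk 2: at line 4 remove [wli,bem] add [mgfv,ytr] -> 12 lines: qduq ddex biiqx gkin shhgh mgfv ytr gdyz ruwbj kgjxs ktog cqunh
Hunk 3: at line 1 remove [ddex,biiqx,gkin] add [dce,xwgsa,cdf] -> 12 lines: qduq dce xwgsa cdf shhgh mgfv ytr gdyz ruwbj kgjxs ktog cqunh
Hunk 4: at line 7 remove [ruwbj,kgjxs] add [nwrir] -> 11 lines: qduq dce xwgsa cdf shhgh mgfv ytr gdyz nwrir ktog cqunh
Final line 5: shhgh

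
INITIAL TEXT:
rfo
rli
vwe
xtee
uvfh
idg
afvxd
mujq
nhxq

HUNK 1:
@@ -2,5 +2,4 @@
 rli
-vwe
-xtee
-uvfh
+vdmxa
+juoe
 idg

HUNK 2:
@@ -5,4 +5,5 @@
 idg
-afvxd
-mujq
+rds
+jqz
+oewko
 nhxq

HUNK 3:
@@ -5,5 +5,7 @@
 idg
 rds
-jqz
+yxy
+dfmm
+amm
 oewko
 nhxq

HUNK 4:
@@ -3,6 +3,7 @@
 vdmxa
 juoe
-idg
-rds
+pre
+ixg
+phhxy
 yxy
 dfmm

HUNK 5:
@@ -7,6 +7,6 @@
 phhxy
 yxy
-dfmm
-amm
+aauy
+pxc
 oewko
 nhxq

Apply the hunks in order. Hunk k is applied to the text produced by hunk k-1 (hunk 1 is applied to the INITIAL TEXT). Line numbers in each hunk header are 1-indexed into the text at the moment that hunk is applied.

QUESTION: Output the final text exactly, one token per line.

Hunk 1: at line 2 remove [vwe,xtee,uvfh] add [vdmxa,juoe] -> 8 lines: rfo rli vdmxa juoe idg afvxd mujq nhxq
Hunk 2: at line 5 remove [afvxd,mujq] add [rds,jqz,oewko] -> 9 lines: rfo rli vdmxa juoe idg rds jqz oewko nhxq
Hunk 3: at line 5 remove [jqz] add [yxy,dfmm,amm] -> 11 lines: rfo rli vdmxa juoe idg rds yxy dfmm amm oewko nhxq
Hunk 4: at line 3 remove [idg,rds] add [pre,ixg,phhxy] -> 12 lines: rfo rli vdmxa juoe pre ixg phhxy yxy dfmm amm oewko nhxq
Hunk 5: at line 7 remove [dfmm,amm] add [aauy,pxc] -> 12 lines: rfo rli vdmxa juoe pre ixg phhxy yxy aauy pxc oewko nhxq

Answer: rfo
rli
vdmxa
juoe
pre
ixg
phhxy
yxy
aauy
pxc
oewko
nhxq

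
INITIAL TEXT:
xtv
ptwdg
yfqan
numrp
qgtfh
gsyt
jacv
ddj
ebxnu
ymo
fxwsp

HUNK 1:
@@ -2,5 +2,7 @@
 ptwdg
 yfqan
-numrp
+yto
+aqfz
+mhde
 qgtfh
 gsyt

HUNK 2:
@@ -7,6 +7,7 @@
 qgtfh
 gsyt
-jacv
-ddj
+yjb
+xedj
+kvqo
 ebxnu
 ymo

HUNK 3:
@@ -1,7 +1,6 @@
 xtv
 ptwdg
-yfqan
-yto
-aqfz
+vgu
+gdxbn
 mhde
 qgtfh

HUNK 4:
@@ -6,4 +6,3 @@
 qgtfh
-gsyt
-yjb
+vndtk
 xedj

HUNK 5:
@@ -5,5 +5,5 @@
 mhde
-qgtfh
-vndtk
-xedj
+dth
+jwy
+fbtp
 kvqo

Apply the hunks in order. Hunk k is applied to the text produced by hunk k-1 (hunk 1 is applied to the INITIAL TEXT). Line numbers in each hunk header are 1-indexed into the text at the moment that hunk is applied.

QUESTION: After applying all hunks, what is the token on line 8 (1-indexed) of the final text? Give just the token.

Hunk 1: at line 2 remove [numrp] add [yto,aqfz,mhde] -> 13 lines: xtv ptwdg yfqan yto aqfz mhde qgtfh gsyt jacv ddj ebxnu ymo fxwsp
Hunk 2: at line 7 remove [jacv,ddj] add [yjb,xedj,kvqo] -> 14 lines: xtv ptwdg yfqan yto aqfz mhde qgtfh gsyt yjb xedj kvqo ebxnu ymo fxwsp
Hunk 3: at line 1 remove [yfqan,yto,aqfz] add [vgu,gdxbn] -> 13 lines: xtv ptwdg vgu gdxbn mhde qgtfh gsyt yjb xedj kvqo ebxnu ymo fxwsp
Hunk 4: at line 6 remove [gsyt,yjb] add [vndtk] -> 12 lines: xtv ptwdg vgu gdxbn mhde qgtfh vndtk xedj kvqo ebxnu ymo fxwsp
Hunk 5: at line 5 remove [qgtfh,vndtk,xedj] add [dth,jwy,fbtp] -> 12 lines: xtv ptwdg vgu gdxbn mhde dth jwy fbtp kvqo ebxnu ymo fxwsp
Final line 8: fbtp

Answer: fbtp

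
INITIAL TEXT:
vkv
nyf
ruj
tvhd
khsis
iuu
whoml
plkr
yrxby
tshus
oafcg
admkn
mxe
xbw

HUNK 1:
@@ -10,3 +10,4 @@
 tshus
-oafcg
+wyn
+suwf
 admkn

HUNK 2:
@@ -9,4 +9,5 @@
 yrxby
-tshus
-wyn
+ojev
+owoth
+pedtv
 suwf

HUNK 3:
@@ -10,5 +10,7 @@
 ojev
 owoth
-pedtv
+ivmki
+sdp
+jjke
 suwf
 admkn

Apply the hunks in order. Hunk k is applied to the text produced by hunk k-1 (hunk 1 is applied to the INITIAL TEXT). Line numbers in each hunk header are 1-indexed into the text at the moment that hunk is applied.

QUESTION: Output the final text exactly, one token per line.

Hunk 1: at line 10 remove [oafcg] add [wyn,suwf] -> 15 lines: vkv nyf ruj tvhd khsis iuu whoml plkr yrxby tshus wyn suwf admkn mxe xbw
Hunk 2: at line 9 remove [tshus,wyn] add [ojev,owoth,pedtv] -> 16 lines: vkv nyf ruj tvhd khsis iuu whoml plkr yrxby ojev owoth pedtv suwf admkn mxe xbw
Hunk 3: at line 10 remove [pedtv] add [ivmki,sdp,jjke] -> 18 lines: vkv nyf ruj tvhd khsis iuu whoml plkr yrxby ojev owoth ivmki sdp jjke suwf admkn mxe xbw

Answer: vkv
nyf
ruj
tvhd
khsis
iuu
whoml
plkr
yrxby
ojev
owoth
ivmki
sdp
jjke
suwf
admkn
mxe
xbw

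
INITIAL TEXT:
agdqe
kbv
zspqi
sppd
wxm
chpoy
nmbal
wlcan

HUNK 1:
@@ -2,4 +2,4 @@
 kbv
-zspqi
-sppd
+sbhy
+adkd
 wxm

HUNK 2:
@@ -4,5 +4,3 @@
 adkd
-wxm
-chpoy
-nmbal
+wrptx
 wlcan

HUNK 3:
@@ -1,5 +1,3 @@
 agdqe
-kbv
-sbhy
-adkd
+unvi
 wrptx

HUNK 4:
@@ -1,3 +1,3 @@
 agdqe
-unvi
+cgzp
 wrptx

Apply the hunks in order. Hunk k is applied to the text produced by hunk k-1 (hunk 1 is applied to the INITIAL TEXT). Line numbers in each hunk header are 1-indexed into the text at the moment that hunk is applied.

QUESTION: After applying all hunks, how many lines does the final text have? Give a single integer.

Hunk 1: at line 2 remove [zspqi,sppd] add [sbhy,adkd] -> 8 lines: agdqe kbv sbhy adkd wxm chpoy nmbal wlcan
Hunk 2: at line 4 remove [wxm,chpoy,nmbal] add [wrptx] -> 6 lines: agdqe kbv sbhy adkd wrptx wlcan
Hunk 3: at line 1 remove [kbv,sbhy,adkd] add [unvi] -> 4 lines: agdqe unvi wrptx wlcan
Hunk 4: at line 1 remove [unvi] add [cgzp] -> 4 lines: agdqe cgzp wrptx wlcan
Final line count: 4

Answer: 4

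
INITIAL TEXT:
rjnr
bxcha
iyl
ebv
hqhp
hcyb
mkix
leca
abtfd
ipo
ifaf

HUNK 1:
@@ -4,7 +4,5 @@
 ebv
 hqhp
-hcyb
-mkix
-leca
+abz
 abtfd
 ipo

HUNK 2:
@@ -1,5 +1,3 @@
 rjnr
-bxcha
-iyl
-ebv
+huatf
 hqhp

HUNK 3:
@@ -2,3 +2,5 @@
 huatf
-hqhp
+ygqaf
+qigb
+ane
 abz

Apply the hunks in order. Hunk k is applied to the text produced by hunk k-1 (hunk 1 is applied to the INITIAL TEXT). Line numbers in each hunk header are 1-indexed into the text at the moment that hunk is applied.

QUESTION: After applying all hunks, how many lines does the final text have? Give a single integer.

Hunk 1: at line 4 remove [hcyb,mkix,leca] add [abz] -> 9 lines: rjnr bxcha iyl ebv hqhp abz abtfd ipo ifaf
Hunk 2: at line 1 remove [bxcha,iyl,ebv] add [huatf] -> 7 lines: rjnr huatf hqhp abz abtfd ipo ifaf
Hunk 3: at line 2 remove [hqhp] add [ygqaf,qigb,ane] -> 9 lines: rjnr huatf ygqaf qigb ane abz abtfd ipo ifaf
Final line count: 9

Answer: 9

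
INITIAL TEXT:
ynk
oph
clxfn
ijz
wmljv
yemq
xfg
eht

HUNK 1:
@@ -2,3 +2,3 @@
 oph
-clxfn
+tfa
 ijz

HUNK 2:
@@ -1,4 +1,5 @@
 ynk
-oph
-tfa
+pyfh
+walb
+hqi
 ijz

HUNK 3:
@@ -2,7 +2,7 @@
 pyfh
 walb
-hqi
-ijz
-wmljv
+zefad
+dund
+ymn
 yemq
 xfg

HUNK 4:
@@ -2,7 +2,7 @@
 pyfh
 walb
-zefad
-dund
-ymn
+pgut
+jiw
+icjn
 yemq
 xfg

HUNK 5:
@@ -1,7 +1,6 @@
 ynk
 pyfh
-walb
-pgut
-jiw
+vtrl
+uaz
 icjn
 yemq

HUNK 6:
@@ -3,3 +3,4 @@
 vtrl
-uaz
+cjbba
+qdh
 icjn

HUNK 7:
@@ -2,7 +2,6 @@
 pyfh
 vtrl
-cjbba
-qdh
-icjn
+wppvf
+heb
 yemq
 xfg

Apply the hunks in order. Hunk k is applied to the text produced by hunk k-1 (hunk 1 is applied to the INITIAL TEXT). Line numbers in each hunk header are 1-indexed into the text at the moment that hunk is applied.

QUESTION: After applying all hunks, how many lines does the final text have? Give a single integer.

Answer: 8

Derivation:
Hunk 1: at line 2 remove [clxfn] add [tfa] -> 8 lines: ynk oph tfa ijz wmljv yemq xfg eht
Hunk 2: at line 1 remove [oph,tfa] add [pyfh,walb,hqi] -> 9 lines: ynk pyfh walb hqi ijz wmljv yemq xfg eht
Hunk 3: at line 2 remove [hqi,ijz,wmljv] add [zefad,dund,ymn] -> 9 lines: ynk pyfh walb zefad dund ymn yemq xfg eht
Hunk 4: at line 2 remove [zefad,dund,ymn] add [pgut,jiw,icjn] -> 9 lines: ynk pyfh walb pgut jiw icjn yemq xfg eht
Hunk 5: at line 1 remove [walb,pgut,jiw] add [vtrl,uaz] -> 8 lines: ynk pyfh vtrl uaz icjn yemq xfg eht
Hunk 6: at line 3 remove [uaz] add [cjbba,qdh] -> 9 lines: ynk pyfh vtrl cjbba qdh icjn yemq xfg eht
Hunk 7: at line 2 remove [cjbba,qdh,icjn] add [wppvf,heb] -> 8 lines: ynk pyfh vtrl wppvf heb yemq xfg eht
Final line count: 8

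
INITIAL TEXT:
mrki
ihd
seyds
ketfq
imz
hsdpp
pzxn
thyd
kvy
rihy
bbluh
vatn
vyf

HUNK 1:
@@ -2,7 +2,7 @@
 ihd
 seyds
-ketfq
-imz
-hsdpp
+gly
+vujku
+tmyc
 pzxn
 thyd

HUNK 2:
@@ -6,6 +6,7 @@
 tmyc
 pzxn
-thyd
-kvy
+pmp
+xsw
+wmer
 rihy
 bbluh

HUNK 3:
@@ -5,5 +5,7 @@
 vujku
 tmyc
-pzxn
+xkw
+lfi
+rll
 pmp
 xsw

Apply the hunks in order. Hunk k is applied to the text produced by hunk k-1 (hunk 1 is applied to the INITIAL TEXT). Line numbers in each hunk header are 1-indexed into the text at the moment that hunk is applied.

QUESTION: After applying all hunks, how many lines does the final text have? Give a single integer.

Hunk 1: at line 2 remove [ketfq,imz,hsdpp] add [gly,vujku,tmyc] -> 13 lines: mrki ihd seyds gly vujku tmyc pzxn thyd kvy rihy bbluh vatn vyf
Hunk 2: at line 6 remove [thyd,kvy] add [pmp,xsw,wmer] -> 14 lines: mrki ihd seyds gly vujku tmyc pzxn pmp xsw wmer rihy bbluh vatn vyf
Hunk 3: at line 5 remove [pzxn] add [xkw,lfi,rll] -> 16 lines: mrki ihd seyds gly vujku tmyc xkw lfi rll pmp xsw wmer rihy bbluh vatn vyf
Final line count: 16

Answer: 16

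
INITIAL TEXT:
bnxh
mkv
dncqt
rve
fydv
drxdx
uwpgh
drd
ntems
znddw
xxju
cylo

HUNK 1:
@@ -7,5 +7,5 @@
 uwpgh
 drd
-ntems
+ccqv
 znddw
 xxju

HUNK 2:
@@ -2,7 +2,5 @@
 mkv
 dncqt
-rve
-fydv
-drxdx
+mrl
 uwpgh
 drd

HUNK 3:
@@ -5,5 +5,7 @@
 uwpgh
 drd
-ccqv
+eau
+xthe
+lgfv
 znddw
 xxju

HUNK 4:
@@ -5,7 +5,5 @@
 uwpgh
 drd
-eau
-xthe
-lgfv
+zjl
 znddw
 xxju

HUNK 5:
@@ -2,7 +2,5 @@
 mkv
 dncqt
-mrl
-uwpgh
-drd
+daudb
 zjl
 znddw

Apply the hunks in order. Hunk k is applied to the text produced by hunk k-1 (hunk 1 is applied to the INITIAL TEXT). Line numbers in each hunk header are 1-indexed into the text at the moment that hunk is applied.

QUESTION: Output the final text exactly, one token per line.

Answer: bnxh
mkv
dncqt
daudb
zjl
znddw
xxju
cylo

Derivation:
Hunk 1: at line 7 remove [ntems] add [ccqv] -> 12 lines: bnxh mkv dncqt rve fydv drxdx uwpgh drd ccqv znddw xxju cylo
Hunk 2: at line 2 remove [rve,fydv,drxdx] add [mrl] -> 10 lines: bnxh mkv dncqt mrl uwpgh drd ccqv znddw xxju cylo
Hunk 3: at line 5 remove [ccqv] add [eau,xthe,lgfv] -> 12 lines: bnxh mkv dncqt mrl uwpgh drd eau xthe lgfv znddw xxju cylo
Hunk 4: at line 5 remove [eau,xthe,lgfv] add [zjl] -> 10 lines: bnxh mkv dncqt mrl uwpgh drd zjl znddw xxju cylo
Hunk 5: at line 2 remove [mrl,uwpgh,drd] add [daudb] -> 8 lines: bnxh mkv dncqt daudb zjl znddw xxju cylo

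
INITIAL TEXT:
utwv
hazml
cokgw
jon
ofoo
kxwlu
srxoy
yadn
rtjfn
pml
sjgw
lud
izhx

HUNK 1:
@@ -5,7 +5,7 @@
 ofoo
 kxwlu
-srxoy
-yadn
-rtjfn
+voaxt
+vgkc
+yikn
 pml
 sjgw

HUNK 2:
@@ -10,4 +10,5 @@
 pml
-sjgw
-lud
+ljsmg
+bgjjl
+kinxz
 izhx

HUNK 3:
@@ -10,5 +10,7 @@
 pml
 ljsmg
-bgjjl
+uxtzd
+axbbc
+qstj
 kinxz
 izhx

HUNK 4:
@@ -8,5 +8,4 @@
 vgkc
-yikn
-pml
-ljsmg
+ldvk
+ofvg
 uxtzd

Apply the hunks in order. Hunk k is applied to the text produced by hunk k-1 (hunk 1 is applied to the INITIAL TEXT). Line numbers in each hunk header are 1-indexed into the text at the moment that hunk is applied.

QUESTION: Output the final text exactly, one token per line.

Hunk 1: at line 5 remove [srxoy,yadn,rtjfn] add [voaxt,vgkc,yikn] -> 13 lines: utwv hazml cokgw jon ofoo kxwlu voaxt vgkc yikn pml sjgw lud izhx
Hunk 2: at line 10 remove [sjgw,lud] add [ljsmg,bgjjl,kinxz] -> 14 lines: utwv hazml cokgw jon ofoo kxwlu voaxt vgkc yikn pml ljsmg bgjjl kinxz izhx
Hunk 3: at line 10 remove [bgjjl] add [uxtzd,axbbc,qstj] -> 16 lines: utwv hazml cokgw jon ofoo kxwlu voaxt vgkc yikn pml ljsmg uxtzd axbbc qstj kinxz izhx
Hunk 4: at line 8 remove [yikn,pml,ljsmg] add [ldvk,ofvg] -> 15 lines: utwv hazml cokgw jon ofoo kxwlu voaxt vgkc ldvk ofvg uxtzd axbbc qstj kinxz izhx

Answer: utwv
hazml
cokgw
jon
ofoo
kxwlu
voaxt
vgkc
ldvk
ofvg
uxtzd
axbbc
qstj
kinxz
izhx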